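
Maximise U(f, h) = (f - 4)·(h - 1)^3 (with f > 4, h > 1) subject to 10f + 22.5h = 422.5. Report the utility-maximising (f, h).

f* = 13, h* = 13

MU_f = (h−1)^3, MU_h = 3·(f−4)·(h−1)^2.
MRS = (1/3)·(h−1)/(f−4).
Tangency: set MRS = p_f/p_h = 10/22.5 = 4/9.
So (1/3)·(h − 1)/(f − 4) = 4/9, i.e. (h − 1) = (4/3)·(f − 4).
Rewrite the budget in excess-of-subsistence terms: 10·(f − 4) + 22.5·(h − 1) = 422.5 − 10·4 − 22.5·1 = 360.
Substituting, 40·(f − 4) = 360, so f − 4 = 9 and f* = 13.
Then h − 1 = (4/3)·9 = 12, so h* = 13.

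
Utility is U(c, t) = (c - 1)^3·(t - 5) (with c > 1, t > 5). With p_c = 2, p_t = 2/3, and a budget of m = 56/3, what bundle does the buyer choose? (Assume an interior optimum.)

c* = 6, t* = 10

MU_c = 3·(c−1)^2·(t−5), MU_t = (c−1)^3.
MRS = (3/1)·(t−5)/(c−1).
Tangency: set MRS = p_c/p_t = 2/(2/3) = 3.
So (3/1)·(t − 5)/(c − 1) = 3, i.e. (t − 5) = (c − 1).
Rewrite the budget in excess-of-subsistence terms: 2·(c − 1) + (2/3)·(t − 5) = 56/3 − 2·1 − (2/3)·5 = 40/3.
Substituting, (8/3)·(c − 1) = 40/3, so c − 1 = 5 and c* = 6.
Then t − 5 = 5, so t* = 10.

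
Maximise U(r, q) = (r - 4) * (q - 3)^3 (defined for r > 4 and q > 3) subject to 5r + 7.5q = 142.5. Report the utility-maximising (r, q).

MU_r = (q−3)^3, MU_q = 3·(r−4)·(q−3)^2.
MRS = (1/3)·(q−3)/(r−4).
Tangency: set MRS = p_r/p_q = 5/7.5 = 2/3.
So (1/3)·(q − 3)/(r − 4) = 2/3, i.e. (q − 3) = 2·(r − 4).
Rewrite the budget in excess-of-subsistence terms: 5·(r − 4) + 7.5·(q − 3) = 142.5 − 5·4 − 7.5·3 = 100.
Substituting, 20·(r − 4) = 100, so r − 4 = 5 and r* = 9.
Then q − 3 = 2·5 = 10, so q* = 13.

r* = 9, q* = 13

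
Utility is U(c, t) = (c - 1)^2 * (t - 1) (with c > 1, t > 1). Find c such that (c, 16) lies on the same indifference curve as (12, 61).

c = 23

U(12, 61) = 7260.
Set U(c, 16) = 7260 and solve.
With t = 16: (16 − 1) = 15, so (c − 1)^2 = 7260/15 = 484.
Taking the square root (with c > 1): c − 1 = 22, so c = 23.
Check: U(23, 16) = 7260.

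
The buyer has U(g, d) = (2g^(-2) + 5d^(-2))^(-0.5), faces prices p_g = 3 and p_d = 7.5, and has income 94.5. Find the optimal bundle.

g* = 9, d* = 9

For CES with ρ = -2, MRS = (2/5)·(d/g)^3.
Tangency: set MRS = p_g/p_d = 3/7.5 = 0.4.
So (d/g)^3 = 1; taking the cube root, d/g = 1, i.e. d = g.
Substitute into the budget 3·g + 7.5·d = 94.5: 10.5·g = 94.5, so g* = 9 and d* = 9.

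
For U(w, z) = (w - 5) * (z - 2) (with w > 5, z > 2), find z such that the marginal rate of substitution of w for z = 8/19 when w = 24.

MU_w = (z−2), MU_z = (w−5).
MRS = (z−2)/(w−5).
Substitute w = 24: MRS = (z − 2)/19. Setting this equal to 8/19 gives z − 2 = (8/19)·19 = 8, so z = 10.

z = 10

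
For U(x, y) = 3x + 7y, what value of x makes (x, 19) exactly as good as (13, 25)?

U(13, 25) = 214.
Set U(x, 19) = 214 and solve.
3x + 7·19 = 214 ⇒ 3x = 81 ⇒ x = 27.
Check: U(27, 19) = 214.

x = 27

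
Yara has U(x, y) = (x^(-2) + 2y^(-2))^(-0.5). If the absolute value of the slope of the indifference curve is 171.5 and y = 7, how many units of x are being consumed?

x = 1

For CES with ρ = -2, MRS = (1/2)·(y/x)^3.
Setting (1/2)·(7/x)^3 = 171.5 gives (7/x)^3 = 343, so 7/x = 7 and x = 1.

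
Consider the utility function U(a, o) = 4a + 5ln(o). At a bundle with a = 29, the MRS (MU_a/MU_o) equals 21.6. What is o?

o = 27

MU_a = 4, MU_o = 5/o.
MRS = 4 ÷ (5/o).
MRS depends only on o: 0.8·o = 21.6 ⇒ o = 21.6/0.8 = 27.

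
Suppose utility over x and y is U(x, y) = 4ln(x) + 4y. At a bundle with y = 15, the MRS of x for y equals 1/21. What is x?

x = 21

MU_x = 4/x, MU_y = 4.
MRS = 4/x ÷ 4.
MRS depends only on x: 1/x = 1/21 ⇒ x = 1/(1/21) = 21.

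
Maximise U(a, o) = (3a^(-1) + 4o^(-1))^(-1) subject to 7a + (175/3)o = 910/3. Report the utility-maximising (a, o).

a* = 10, o* = 4

For CES with ρ = -1, MRS = (3/4)·(o/a)^2.
Tangency: set MRS = p_a/p_o = 7/(175/3) = 3/25.
So (o/a)^2 = 4/25; taking the square root, o/a = 0.4, i.e. o = 0.4·a.
Substitute into the budget 7·a + (175/3)·o = 910/3: (91/3)·a = 910/3, so a* = 10 and o* = 0.4·10 = 4.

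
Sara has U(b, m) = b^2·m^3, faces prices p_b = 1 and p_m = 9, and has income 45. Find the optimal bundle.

MU_b = 2·b·m^3 and MU_m = 3·b^2·m^2.
MRS = MU_b/MU_m = (2/3)·m/b.
Tangency: set MRS = p_b/p_m = 1/9.
So (2/3)·m/b = 1/9, i.e. m = (1/6)·b.
Substitute into the budget 1·b + 9·m = 45: 2.5·b = 45, so b* = 18.
Then m* = (1/6)·18 = 3.

b* = 18, m* = 3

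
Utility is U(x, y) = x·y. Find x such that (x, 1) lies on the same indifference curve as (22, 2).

U(22, 2) = 44.
Set U(x, 1) = 44 and solve.
With y = 1: x = 44/1 = 44.
Check: U(44, 1) = 44.

x = 44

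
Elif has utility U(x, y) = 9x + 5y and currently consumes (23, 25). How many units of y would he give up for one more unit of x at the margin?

MRS = 1.8

MU_x = 9, MU_y = 5, so MRS = 9/5 = 1.8 at every bundle.
At (23, 25): MRS = 1.8.
That is, one extra unit of x is worth 1.8 units of y at the margin.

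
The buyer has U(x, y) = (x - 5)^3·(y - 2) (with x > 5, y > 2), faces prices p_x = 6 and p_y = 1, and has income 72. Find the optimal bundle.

MU_x = 3·(x−5)^2·(y−2), MU_y = (x−5)^3.
MRS = (3/1)·(y−2)/(x−5).
Tangency: set MRS = p_x/p_y = 6/1 = 6.
So (3/1)·(y − 2)/(x − 5) = 6, i.e. (y − 2) = 2·(x − 5).
Rewrite the budget in excess-of-subsistence terms: 6·(x − 5) + 1·(y − 2) = 72 − 6·5 − 1·2 = 40.
Substituting, 8·(x − 5) = 40, so x − 5 = 5 and x* = 10.
Then y − 2 = 2·5 = 10, so y* = 12.

x* = 10, y* = 12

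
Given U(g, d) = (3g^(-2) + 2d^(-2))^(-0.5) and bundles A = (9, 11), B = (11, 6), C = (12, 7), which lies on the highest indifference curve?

Bundle A

Evaluate utility at each bundle:
U(A) = 4.321.
U(B) = 3.528.
U(C) = 4.027.
Highest utility is A, so A ≻ C ≻ B.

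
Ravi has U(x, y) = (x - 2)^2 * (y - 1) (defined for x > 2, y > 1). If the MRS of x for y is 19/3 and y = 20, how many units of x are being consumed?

x = 8

MU_x = 2·(x−2)·(y−1), MU_y = (x−2)^2.
MRS = (2/1)·(y−1)/(x−2).
Substitute y = 20: MRS = 38/(x − 2). Setting this equal to 19/3 gives x − 2 = 38/(19/3) = 6, so x = 8.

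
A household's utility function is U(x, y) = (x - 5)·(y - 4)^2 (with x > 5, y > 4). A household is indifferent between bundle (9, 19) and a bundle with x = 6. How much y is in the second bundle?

y = 34

U(9, 19) = 900.
Set U(6, y) = 900 and solve.
With x = 6: (6 − 5) = 1, so (y − 4)^2 = 900/1 = 900.
Taking the square root (with y > 4): y − 4 = 30, so y = 34.
Check: U(6, 34) = 900.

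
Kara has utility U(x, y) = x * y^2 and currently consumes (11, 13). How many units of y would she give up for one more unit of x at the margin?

MU_x = y^2 and MU_y = 2·x·y.
MRS = MU_x/MU_y = (1/2)·y/x.
At (11, 13): MRS = 13/22.
So at (11, 13) the consumer would give up 13/22 units of y for one more unit of x.

MRS = 13/22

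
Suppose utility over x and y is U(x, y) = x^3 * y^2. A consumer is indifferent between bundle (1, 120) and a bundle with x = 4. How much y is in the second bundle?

U(1, 120) = 14400.
Set U(4, y) = 14400 and solve.
With x = 4: 4^3 = 64, so y^2 = 14400/64 = 225; taking the square root, y = 15.
Check: U(4, 15) = 14400.

y = 15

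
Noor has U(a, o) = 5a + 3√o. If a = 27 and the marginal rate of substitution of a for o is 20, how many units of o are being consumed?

MU_a = 5, MU_o = 3/(2√o).
MRS = 5 ÷ (3/(2√o)).
MRS depends only on o: (10/3)·√o = 20 ⇒ √o = 20/(10/3) = 6 ⇒ o = 36.

o = 36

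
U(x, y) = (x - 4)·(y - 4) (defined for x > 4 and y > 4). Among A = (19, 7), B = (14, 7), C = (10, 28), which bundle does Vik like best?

Bundle C

Evaluate utility at each bundle:
U(A) = 45.
U(B) = 30.
U(C) = 144.
Highest utility is C, so C ≻ A ≻ B.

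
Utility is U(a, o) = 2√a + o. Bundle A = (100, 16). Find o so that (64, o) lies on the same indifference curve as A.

U(100, 16) = 36.
Set U(64, o) = 36 and solve.
With a = 64: √64 = 8, so o = 36 − 2·8 = 20.
Check: U(64, 20) = 36.

o = 20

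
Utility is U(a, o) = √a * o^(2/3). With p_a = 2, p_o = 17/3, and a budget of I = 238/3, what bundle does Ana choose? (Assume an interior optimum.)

MU_a = 0.5·a^(-0.5)·o^(2/3) and MU_o = 2/3·√a·o^(-1/3).
MRS = MU_a/MU_o = (0.75)·o/a.
Tangency: set MRS = p_a/p_o = 2/(17/3) = 6/17.
So (0.75)·o/a = 6/17, i.e. o = (8/17)·a.
Substitute into the budget 2·a + (17/3)·o = 238/3: (14/3)·a = 238/3, so a* = 17.
Then o* = (8/17)·17 = 8.

a* = 17, o* = 8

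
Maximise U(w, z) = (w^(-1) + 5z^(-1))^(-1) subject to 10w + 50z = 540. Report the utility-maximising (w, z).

For CES with ρ = -1, MRS = (1/5)·(z/w)^2.
Tangency: set MRS = p_w/p_z = 10/50 = 0.2.
So (z/w)^2 = 1; taking the square root, z/w = 1, i.e. z = w.
Substitute into the budget 10·w + 50·z = 540: 60·w = 540, so w* = 9 and z* = 9.

w* = 9, z* = 9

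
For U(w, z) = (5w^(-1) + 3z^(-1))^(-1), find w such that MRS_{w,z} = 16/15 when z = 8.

w = 10

For CES with ρ = -1, MRS = (5/3)·(z/w)^2.
Setting (5/3)·(8/w)^2 = 16/15 gives (8/w)^2 = 16/25, so 8/w = 0.8 and w = 10.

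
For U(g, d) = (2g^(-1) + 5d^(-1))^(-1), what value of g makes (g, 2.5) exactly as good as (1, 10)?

U depends on (g, d) only through S = 2g^(-1) + 5d^(-1), so equal utility means equal S. At (1, 10): S = 2.5.
With d = 2.5: 5·2.5^(-1) = 2, so 2g^(-1) = 2.5 − 2 = 0.5, i.e. g^(-1) = 0.25.
Hence g = 1/0.25 = 4.
Check: U(4, 2.5) = 0.4.

g = 4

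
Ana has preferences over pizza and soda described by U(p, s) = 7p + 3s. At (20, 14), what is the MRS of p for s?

MRS = 7/3

MU_p = 7, MU_s = 3, so MRS = 7/3 at every bundle.
At (20, 14): MRS = 7/3.
That is, one extra unit of p is worth 7/3 units of s at the margin.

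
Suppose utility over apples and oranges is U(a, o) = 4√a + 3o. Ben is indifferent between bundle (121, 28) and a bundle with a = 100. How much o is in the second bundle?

U(121, 28) = 128.
Set U(100, o) = 128 and solve.
With a = 100: √100 = 10, so 3o = 128 − 4·10 = 88 and o = 88/3.
Check: U(100, 88/3) = 128.

o = 88/3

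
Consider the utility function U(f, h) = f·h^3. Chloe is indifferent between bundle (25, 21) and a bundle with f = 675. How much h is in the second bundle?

U(25, 21) = 231525.
Set U(675, h) = 231525 and solve.
With f = 675: h^3 = 231525/675 = 343; taking the cube root, h = 7.
Check: U(675, 7) = 231525.

h = 7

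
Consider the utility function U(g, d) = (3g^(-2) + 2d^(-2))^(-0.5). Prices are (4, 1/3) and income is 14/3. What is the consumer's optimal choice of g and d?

For CES with ρ = -2, MRS = (3/2)·(d/g)^3.
Tangency: set MRS = p_g/p_d = 4/(1/3) = 12.
So (d/g)^3 = 8; taking the cube root, d/g = 2, i.e. d = 2·g.
Substitute into the budget 4·g + (1/3)·d = 14/3: (14/3)·g = 14/3, so g* = 1 and d* = 2·1 = 2.

g* = 1, d* = 2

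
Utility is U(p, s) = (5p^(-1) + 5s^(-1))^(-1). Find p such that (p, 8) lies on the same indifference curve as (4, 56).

U depends on (p, s) only through S = 5p^(-1) + 5s^(-1), so equal utility means equal S. At (4, 56): S = 75/56.
With s = 8: 5·8^(-1) = 0.625, so 5p^(-1) = 75/56 − 0.625 = 5/7, i.e. p^(-1) = 1/7.
Hence p = 1/(1/7) = 7.
Check: U(7, 8) = 0.7467.

p = 7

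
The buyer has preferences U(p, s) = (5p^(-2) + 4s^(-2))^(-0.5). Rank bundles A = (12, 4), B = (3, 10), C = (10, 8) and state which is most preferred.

Evaluate utility at each bundle:
U(A) = 1.874.
U(B) = 1.296.
U(C) = 2.981.
Highest utility is C, so C ≻ A ≻ B.

Bundle C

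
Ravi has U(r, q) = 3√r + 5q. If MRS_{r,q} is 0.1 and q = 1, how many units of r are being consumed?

MU_r = 3/(2√r), MU_q = 5.
MRS = 3/(2√r) ÷ 5.
MRS depends only on r: 0.3/√r = 0.1 ⇒ √r = 0.3/0.1 = 3 ⇒ r = 9.

r = 9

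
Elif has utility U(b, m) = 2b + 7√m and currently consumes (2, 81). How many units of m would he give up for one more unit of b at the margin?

MRS = 36/7

MU_b = 2, MU_m = 7/(2√m).
MRS = 2 ÷ (7/(2√m)).
At (2, 81): MRS = 36/7.
That is, one extra unit of b is worth 36/7 units of m at the margin.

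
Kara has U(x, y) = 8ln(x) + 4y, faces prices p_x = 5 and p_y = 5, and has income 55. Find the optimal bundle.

x* = 2, y* = 9

MU_x = 8/x, MU_y = 4.
MRS = 8/x ÷ 4.
Tangency: set MRS = p_x/p_y = 5/5 = 1.
MRS depends only on x: 2/x = 1 ⇒ x* = 2/1 = 2.
From the budget, 5·y = 55 − 5·2 = 45, so y* = 9.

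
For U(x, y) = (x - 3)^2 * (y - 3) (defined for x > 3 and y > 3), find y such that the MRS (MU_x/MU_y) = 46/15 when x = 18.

y = 26

MU_x = 2·(x−3)·(y−3), MU_y = (x−3)^2.
MRS = (2/1)·(y−3)/(x−3).
Substitute x = 18: MRS = (y − 3)/7.5. Setting this equal to 46/15 gives y − 3 = (46/15)·7.5 = 23, so y = 26.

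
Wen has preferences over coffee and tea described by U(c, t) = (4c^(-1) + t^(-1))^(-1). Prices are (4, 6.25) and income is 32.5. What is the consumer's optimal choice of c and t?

For CES with ρ = -1, MRS = (4/1)·(t/c)^2.
Tangency: set MRS = p_c/p_t = 4/6.25 = 16/25.
So (t/c)^2 = 4/25; taking the square root, t/c = 0.4, i.e. t = 0.4·c.
Substitute into the budget 4·c + 6.25·t = 32.5: 6.5·c = 32.5, so c* = 5 and t* = 0.4·5 = 2.

c* = 5, t* = 2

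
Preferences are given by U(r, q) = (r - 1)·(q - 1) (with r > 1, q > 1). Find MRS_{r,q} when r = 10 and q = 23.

MRS = 22/9

MU_r = (q−1), MU_q = (r−1).
MRS = (q−1)/(r−1).
At (10, 23): MRS = 22/9.
That is, one extra unit of r is worth 22/9 units of q at the margin.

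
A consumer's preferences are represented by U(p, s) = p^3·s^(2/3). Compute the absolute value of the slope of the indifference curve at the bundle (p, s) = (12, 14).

MRS = 5.25

MU_p = 3·p^2·s^(2/3) and MU_s = 2/3·p^3·s^(-1/3).
MRS = MU_p/MU_s = (4.5)·s/p.
At (12, 14): MRS = 5.25.
That is, one extra unit of p is worth 5.25 units of s at the margin.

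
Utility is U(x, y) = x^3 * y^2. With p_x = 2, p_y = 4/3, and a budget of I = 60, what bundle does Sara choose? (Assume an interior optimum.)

x* = 18, y* = 18

MU_x = 3·x^2·y^2 and MU_y = 2·x^3·y.
MRS = MU_x/MU_y = (3/2)·y/x.
Tangency: set MRS = p_x/p_y = 2/(4/3) = 1.5.
So (3/2)·y/x = 1.5, i.e. y = x.
Substitute into the budget 2·x + (4/3)·y = 60: (10/3)·x = 60, so x* = 18.
Then y* = 18.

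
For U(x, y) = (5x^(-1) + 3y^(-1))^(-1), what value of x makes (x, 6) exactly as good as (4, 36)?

x = 6

U depends on (x, y) only through S = 5x^(-1) + 3y^(-1), so equal utility means equal S. At (4, 36): S = 4/3.
With y = 6: 3·6^(-1) = 0.5, so 5x^(-1) = 4/3 − 0.5 = 5/6, i.e. x^(-1) = 1/6.
Hence x = 1/(1/6) = 6.
Check: U(6, 6) = 0.75.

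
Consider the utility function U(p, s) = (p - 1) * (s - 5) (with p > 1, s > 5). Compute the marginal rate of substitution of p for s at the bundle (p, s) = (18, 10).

MU_p = (s−5), MU_s = (p−1).
MRS = (s−5)/(p−1).
At (18, 10): MRS = 5/17.
So at (18, 10) the consumer would give up 5/17 units of s for one more unit of p.

MRS = 5/17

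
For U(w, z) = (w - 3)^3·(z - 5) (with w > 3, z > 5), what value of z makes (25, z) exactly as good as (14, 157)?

U(14, 157) = 202312.
Set U(25, z) = 202312 and solve.
With w = 25: (25 − 3)^3 = 10648, so (z − 5) = 202312/10648 = 19.
So z = 5 + 19 = 24.
Check: U(25, 24) = 202312.

z = 24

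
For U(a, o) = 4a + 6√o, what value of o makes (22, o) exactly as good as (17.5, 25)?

o = 4

U(17.5, 25) = 100.
Set U(22, o) = 100 and solve.
With a = 22: 6√o = 100 − 4·22 = 12, so √o = 2 and o = 4.
Check: U(22, 4) = 100.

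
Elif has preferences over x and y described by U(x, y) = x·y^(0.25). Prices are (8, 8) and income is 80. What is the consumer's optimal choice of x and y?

x* = 8, y* = 2

MU_x = y^(0.25) and MU_y = 0.25·x·y^(-0.75).
MRS = MU_x/MU_y = (4)·y/x.
Tangency: set MRS = p_x/p_y = 8/8 = 1.
So (4)·y/x = 1, i.e. y = 0.25·x.
Substitute into the budget 8·x + 8·y = 80: 10·x = 80, so x* = 8.
Then y* = 0.25·8 = 2.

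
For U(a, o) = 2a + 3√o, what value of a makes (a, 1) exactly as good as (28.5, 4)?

a = 30

U(28.5, 4) = 63.
Set U(a, 1) = 63 and solve.
With o = 1: √1 = 1, so 2a = 63 − 3·1 = 60 and a = 30.
Check: U(30, 1) = 63.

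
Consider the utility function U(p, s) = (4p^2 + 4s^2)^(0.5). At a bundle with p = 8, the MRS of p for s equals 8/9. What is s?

For CES with ρ = 2, MRS = (s/p)^(-1).
Setting (s/8)^(-1) = 8/9 gives s/8 = 1.125 and s = 9.

s = 9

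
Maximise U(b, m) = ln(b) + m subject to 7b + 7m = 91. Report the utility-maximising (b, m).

b* = 1, m* = 12

MU_b = 1/b, MU_m = 1.
MRS = 1/b ÷ 1.
Tangency: set MRS = p_b/p_m = 7/7 = 1.
MRS depends only on b: 1/b = 1 ⇒ b* = 1/1 = 1.
From the budget, 7·m = 91 − 7·1 = 84, so m* = 12.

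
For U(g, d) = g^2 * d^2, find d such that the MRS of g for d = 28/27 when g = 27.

MU_g = 2·g·d^2 and MU_d = 2·g^2·d.
MRS = MU_g/MU_d = d/g.
Substitute g = 27: MRS = d/27. Setting d/27 = 28/27 gives d = (28/27)·27 = 28.

d = 28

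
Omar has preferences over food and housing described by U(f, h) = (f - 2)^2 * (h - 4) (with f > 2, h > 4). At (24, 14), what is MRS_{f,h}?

MRS = 10/11

MU_f = 2·(f−2)·(h−4), MU_h = (f−2)^2.
MRS = (2/1)·(h−4)/(f−2).
At (24, 14): MRS = 10/11.
The indifference curve has slope −10/11 at this bundle.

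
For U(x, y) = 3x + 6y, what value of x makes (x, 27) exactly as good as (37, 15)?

x = 13

U(37, 15) = 201.
Set U(x, 27) = 201 and solve.
3x + 6·27 = 201 ⇒ 3x = 39 ⇒ x = 13.
Check: U(13, 27) = 201.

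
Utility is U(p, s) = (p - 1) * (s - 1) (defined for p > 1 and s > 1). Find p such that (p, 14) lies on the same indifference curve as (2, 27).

p = 3

U(2, 27) = 26.
Set U(p, 14) = 26 and solve.
With s = 14: (14 − 1) = 13, so (p − 1) = 26/13 = 2.
So p = 1 + 2 = 3.
Check: U(3, 14) = 26.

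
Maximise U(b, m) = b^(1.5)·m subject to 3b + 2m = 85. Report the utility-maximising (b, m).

b* = 17, m* = 17

MU_b = 1.5·√b·m and MU_m = b^(1.5).
MRS = MU_b/MU_m = (1.5)·m/b.
Tangency: set MRS = p_b/p_m = 3/2 = 1.5.
So (1.5)·m/b = 1.5, i.e. m = b.
Substitute into the budget 3·b + 2·m = 85: 5·b = 85, so b* = 17.
Then m* = 17.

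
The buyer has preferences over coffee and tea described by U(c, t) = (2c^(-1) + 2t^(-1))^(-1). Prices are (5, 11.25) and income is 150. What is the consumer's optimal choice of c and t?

c* = 12, t* = 8

For CES with ρ = -1, MRS = (t/c)^2.
Tangency: set MRS = p_c/p_t = 5/11.25 = 4/9.
So (t/c)^2 = 4/9; taking the square root, t/c = 2/3, i.e. t = (2/3)·c.
Substitute into the budget 5·c + 11.25·t = 150: 12.5·c = 150, so c* = 12 and t* = (2/3)·12 = 8.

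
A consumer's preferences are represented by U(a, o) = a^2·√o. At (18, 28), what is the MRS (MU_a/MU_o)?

MRS = 56/9

MU_a = 2·a·√o and MU_o = 0.5·a^2·o^(-0.5).
MRS = MU_a/MU_o = (4)·o/a.
At (18, 28): MRS = 56/9.
That is, one extra unit of a is worth 56/9 units of o at the margin.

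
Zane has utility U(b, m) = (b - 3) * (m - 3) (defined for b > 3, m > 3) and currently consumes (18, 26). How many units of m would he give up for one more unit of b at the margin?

MRS = 23/15

MU_b = (m−3), MU_m = (b−3).
MRS = (m−3)/(b−3).
At (18, 26): MRS = 23/15.
That is, one extra unit of b is worth 23/15 units of m at the margin.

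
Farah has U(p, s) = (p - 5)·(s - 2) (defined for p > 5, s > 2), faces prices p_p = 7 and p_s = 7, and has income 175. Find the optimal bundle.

MU_p = (s−2), MU_s = (p−5).
MRS = (s−2)/(p−5).
Tangency: set MRS = p_p/p_s = 7/7 = 1.
So (s − 2)/(p − 5) = 1, i.e. (s − 2) = (p − 5).
Rewrite the budget in excess-of-subsistence terms: 7·(p − 5) + 7·(s − 2) = 175 − 7·5 − 7·2 = 126.
Substituting, 14·(p − 5) = 126, so p − 5 = 9 and p* = 14.
Then s − 2 = 9, so s* = 11.

p* = 14, s* = 11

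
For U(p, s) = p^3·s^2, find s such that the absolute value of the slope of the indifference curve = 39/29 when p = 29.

s = 26

MU_p = 3·p^2·s^2 and MU_s = 2·p^3·s.
MRS = MU_p/MU_s = (3/2)·s/p.
Substitute p = 29: MRS = s/(58/3). Setting s/(58/3) = 39/29 gives s = (39/29)·(58/3) = 26.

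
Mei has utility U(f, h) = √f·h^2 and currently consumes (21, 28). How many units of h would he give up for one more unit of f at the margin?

MRS = 1/3

MU_f = 0.5·f^(-0.5)·h^2 and MU_h = 2·√f·h.
MRS = MU_f/MU_h = (0.25)·h/f.
At (21, 28): MRS = 1/3.
The indifference curve has slope −1/3 at this bundle.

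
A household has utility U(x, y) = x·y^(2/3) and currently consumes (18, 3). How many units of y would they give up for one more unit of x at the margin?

MRS = 0.25

MU_x = y^(2/3) and MU_y = 2/3·x·y^(-1/3).
MRS = MU_x/MU_y = (1.5)·y/x.
At (18, 3): MRS = 0.25.
The indifference curve has slope −0.25 at this bundle.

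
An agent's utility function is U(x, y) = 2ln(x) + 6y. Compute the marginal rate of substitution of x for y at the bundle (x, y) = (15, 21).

MRS = 1/45

MU_x = 2/x, MU_y = 6.
MRS = 2/x ÷ 6.
At (15, 21): MRS = 1/45.
The indifference curve has slope −1/45 at this bundle.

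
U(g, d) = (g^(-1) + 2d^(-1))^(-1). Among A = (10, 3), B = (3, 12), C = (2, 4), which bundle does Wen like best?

Evaluate utility at each bundle:
U(A) = 1.304.
U(B) = 2.000.
U(C) = 1.000.
Highest utility is B, so B ≻ A ≻ C.

Bundle B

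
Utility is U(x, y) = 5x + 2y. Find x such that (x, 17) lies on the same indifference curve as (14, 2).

U(14, 2) = 74.
Set U(x, 17) = 74 and solve.
5x + 2·17 = 74 ⇒ 5x = 40 ⇒ x = 8.
Check: U(8, 17) = 74.

x = 8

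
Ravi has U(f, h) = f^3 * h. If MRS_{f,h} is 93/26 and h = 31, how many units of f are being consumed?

f = 26

MU_f = 3·f^2·h and MU_h = f^3.
MRS = MU_f/MU_h = (3/1)·h/f.
Substitute h = 31: MRS = 93/f. Setting 93/f = 93/26 gives f = 93/(93/26) = 26.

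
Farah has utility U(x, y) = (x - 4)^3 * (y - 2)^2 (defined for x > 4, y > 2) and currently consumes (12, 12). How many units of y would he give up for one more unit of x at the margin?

MU_x = 3·(x−4)^2·(y−2)^2, MU_y = 2·(x−4)^3·(y−2).
MRS = (3/2)·(y−2)/(x−4).
At (12, 12): MRS = 1.875.
The indifference curve has slope −1.875 at this bundle.

MRS = 1.875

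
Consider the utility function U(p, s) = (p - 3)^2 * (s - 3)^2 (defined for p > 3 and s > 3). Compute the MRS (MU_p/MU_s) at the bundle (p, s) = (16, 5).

MRS = 2/13

MU_p = 2·(p−3)·(s−3)^2, MU_s = 2·(p−3)^2·(s−3).
MRS = (s−3)/(p−3).
At (16, 5): MRS = 2/13.
The indifference curve has slope −2/13 at this bundle.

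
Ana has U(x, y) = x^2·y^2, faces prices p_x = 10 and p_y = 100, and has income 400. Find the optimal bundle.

MU_x = 2·x·y^2 and MU_y = 2·x^2·y.
MRS = MU_x/MU_y = y/x.
Tangency: set MRS = p_x/p_y = 10/100 = 0.1.
So y/x = 0.1, i.e. y = 0.1·x.
Substitute into the budget 10·x + 100·y = 400: 20·x = 400, so x* = 20.
Then y* = 0.1·20 = 2.

x* = 20, y* = 2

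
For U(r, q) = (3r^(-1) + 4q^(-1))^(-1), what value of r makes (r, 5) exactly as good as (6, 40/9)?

U depends on (r, q) only through S = 3r^(-1) + 4q^(-1), so equal utility means equal S. At (6, 40/9): S = 1.4.
With q = 5: 4·5^(-1) = 0.8, so 3r^(-1) = 1.4 − 0.8 = 0.6, i.e. r^(-1) = 0.2.
Hence r = 1/0.2 = 5.
Check: U(5, 5) = 0.7143.

r = 5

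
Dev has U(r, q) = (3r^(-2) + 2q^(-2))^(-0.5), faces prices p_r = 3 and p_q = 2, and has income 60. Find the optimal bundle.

For CES with ρ = -2, MRS = (3/2)·(q/r)^3.
Tangency: set MRS = p_r/p_q = 3/2 = 1.5.
So (q/r)^3 = 1; taking the cube root, q/r = 1, i.e. q = r.
Substitute into the budget 3·r + 2·q = 60: 5·r = 60, so r* = 12 and q* = 12.

r* = 12, q* = 12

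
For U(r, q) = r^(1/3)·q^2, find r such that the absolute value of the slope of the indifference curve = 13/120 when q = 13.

r = 20

MU_r = 1/3·r^(-2/3)·q^2 and MU_q = 2·r^(1/3)·q.
MRS = MU_r/MU_q = (1/6)·q/r.
Substitute q = 13: MRS = (13/6)/r. Setting (13/6)/r = 13/120 gives r = (13/6)/(13/120) = 20.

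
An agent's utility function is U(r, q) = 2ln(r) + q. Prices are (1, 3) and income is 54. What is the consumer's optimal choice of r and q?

r* = 6, q* = 16

MU_r = 2/r, MU_q = 1.
MRS = 2/r ÷ 1.
Tangency: set MRS = p_r/p_q = 1/3.
MRS depends only on r: 2/r = 1/3 ⇒ r* = 2/(1/3) = 6.
From the budget, 3·q = 54 − 1·6 = 48, so q* = 16.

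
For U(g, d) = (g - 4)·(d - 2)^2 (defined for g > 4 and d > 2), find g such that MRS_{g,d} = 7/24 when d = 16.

g = 28

MU_g = (d−2)^2, MU_d = 2·(g−4)·(d−2).
MRS = (1/2)·(d−2)/(g−4).
Substitute d = 16: MRS = 7/(g − 4). Setting this equal to 7/24 gives g − 4 = 7/(7/24) = 24, so g = 28.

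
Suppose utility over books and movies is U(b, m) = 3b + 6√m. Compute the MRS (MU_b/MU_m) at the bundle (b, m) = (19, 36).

MU_b = 3, MU_m = 6/(2√m).
MRS = 3 ÷ (6/(2√m)).
At (19, 36): MRS = 6.
That is, one extra unit of b is worth 6 units of m at the margin.

MRS = 6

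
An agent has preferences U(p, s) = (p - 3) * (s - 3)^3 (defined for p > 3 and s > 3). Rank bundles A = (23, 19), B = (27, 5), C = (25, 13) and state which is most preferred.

Evaluate utility at each bundle:
U(A) = 81920.
U(B) = 192.
U(C) = 22000.
Highest utility is A, so A ≻ C ≻ B.

Bundle A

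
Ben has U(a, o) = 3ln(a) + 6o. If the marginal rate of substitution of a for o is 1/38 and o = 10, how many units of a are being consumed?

a = 19

MU_a = 3/a, MU_o = 6.
MRS = 3/a ÷ 6.
MRS depends only on a: 0.5/a = 1/38 ⇒ a = 0.5/(1/38) = 19.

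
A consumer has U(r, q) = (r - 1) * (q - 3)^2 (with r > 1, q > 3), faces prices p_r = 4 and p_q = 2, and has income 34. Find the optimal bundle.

r* = 3, q* = 11

MU_r = (q−3)^2, MU_q = 2·(r−1)·(q−3).
MRS = (1/2)·(q−3)/(r−1).
Tangency: set MRS = p_r/p_q = 4/2 = 2.
So (1/2)·(q − 3)/(r − 1) = 2, i.e. (q − 3) = 4·(r − 1).
Rewrite the budget in excess-of-subsistence terms: 4·(r − 1) + 2·(q − 3) = 34 − 4·1 − 2·3 = 24.
Substituting, 12·(r − 1) = 24, so r − 1 = 2 and r* = 3.
Then q − 3 = 4·2 = 8, so q* = 11.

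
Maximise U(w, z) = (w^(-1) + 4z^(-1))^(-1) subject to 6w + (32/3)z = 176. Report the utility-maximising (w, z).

w* = 8, z* = 12

For CES with ρ = -1, MRS = (1/4)·(z/w)^2.
Tangency: set MRS = p_w/p_z = 6/(32/3) = 9/16.
So (z/w)^2 = 2.25; taking the square root, z/w = 1.5, i.e. z = 1.5·w.
Substitute into the budget 6·w + (32/3)·z = 176: 22·w = 176, so w* = 8 and z* = 1.5·8 = 12.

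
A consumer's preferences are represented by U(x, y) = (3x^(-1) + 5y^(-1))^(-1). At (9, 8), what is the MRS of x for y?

MRS = 64/135

For CES with ρ = -1, MRS = (3/5)·(y/x)^2.
At (9, 8): MRS = 64/135.
That is, one extra unit of x is worth 64/135 units of y at the margin.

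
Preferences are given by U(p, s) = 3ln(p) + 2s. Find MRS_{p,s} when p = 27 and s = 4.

MU_p = 3/p, MU_s = 2.
MRS = 3/p ÷ 2.
At (27, 4): MRS = 1/18.
The indifference curve has slope −1/18 at this bundle.

MRS = 1/18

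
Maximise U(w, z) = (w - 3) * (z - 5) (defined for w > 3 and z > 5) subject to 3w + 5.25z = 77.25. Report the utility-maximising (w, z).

MU_w = (z−5), MU_z = (w−3).
MRS = (z−5)/(w−3).
Tangency: set MRS = p_w/p_z = 3/5.25 = 4/7.
So (z − 5)/(w − 3) = 4/7, i.e. (z − 5) = (4/7)·(w − 3).
Rewrite the budget in excess-of-subsistence terms: 3·(w − 3) + 5.25·(z − 5) = 77.25 − 3·3 − 5.25·5 = 42.
Substituting, 6·(w − 3) = 42, so w − 3 = 7 and w* = 10.
Then z − 5 = (4/7)·7 = 4, so z* = 9.

w* = 10, z* = 9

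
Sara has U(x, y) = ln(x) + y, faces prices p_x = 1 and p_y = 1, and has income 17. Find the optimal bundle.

x* = 1, y* = 16

MU_x = 1/x, MU_y = 1.
MRS = 1/x ÷ 1.
Tangency: set MRS = p_x/p_y = 1/1 = 1.
MRS depends only on x: 1/x = 1 ⇒ x* = 1/1 = 1.
From the budget, 1·y = 17 − 1·1 = 16, so y* = 16.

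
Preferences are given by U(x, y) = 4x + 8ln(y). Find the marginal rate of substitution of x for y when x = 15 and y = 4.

MU_x = 4, MU_y = 8/y.
MRS = 4 ÷ (8/y).
At (15, 4): MRS = 2.
The indifference curve has slope −2 at this bundle.

MRS = 2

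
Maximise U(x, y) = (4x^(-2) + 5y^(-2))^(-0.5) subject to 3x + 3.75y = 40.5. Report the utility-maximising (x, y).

For CES with ρ = -2, MRS = (4/5)·(y/x)^3.
Tangency: set MRS = p_x/p_y = 3/3.75 = 0.8.
So (y/x)^3 = 1; taking the cube root, y/x = 1, i.e. y = x.
Substitute into the budget 3·x + 3.75·y = 40.5: 6.75·x = 40.5, so x* = 6 and y* = 6.

x* = 6, y* = 6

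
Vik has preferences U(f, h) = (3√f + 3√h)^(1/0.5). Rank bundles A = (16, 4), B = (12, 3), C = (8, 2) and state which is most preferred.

Bundle A

Evaluate utility at each bundle:
U(A) = 324.000.
U(B) = 243.000.
U(C) = 162.000.
Highest utility is A, so A ≻ B ≻ C.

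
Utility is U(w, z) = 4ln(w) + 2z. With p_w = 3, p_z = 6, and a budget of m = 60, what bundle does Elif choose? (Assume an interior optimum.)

w* = 4, z* = 8

MU_w = 4/w, MU_z = 2.
MRS = 4/w ÷ 2.
Tangency: set MRS = p_w/p_z = 3/6 = 0.5.
MRS depends only on w: 2/w = 0.5 ⇒ w* = 2/0.5 = 4.
From the budget, 6·z = 60 − 3·4 = 48, so z* = 8.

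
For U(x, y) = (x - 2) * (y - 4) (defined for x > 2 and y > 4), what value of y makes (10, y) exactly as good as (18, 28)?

U(18, 28) = 384.
Set U(10, y) = 384 and solve.
With x = 10: (10 − 2) = 8, so (y − 4) = 384/8 = 48.
So y = 4 + 48 = 52.
Check: U(10, 52) = 384.

y = 52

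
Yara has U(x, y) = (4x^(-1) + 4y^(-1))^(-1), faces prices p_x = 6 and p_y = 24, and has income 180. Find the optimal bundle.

For CES with ρ = -1, MRS = (y/x)^2.
Tangency: set MRS = p_x/p_y = 6/24 = 0.25.
So (y/x)^2 = 0.25; taking the square root, y/x = 0.5, i.e. y = 0.5·x.
Substitute into the budget 6·x + 24·y = 180: 18·x = 180, so x* = 10 and y* = 0.5·10 = 5.

x* = 10, y* = 5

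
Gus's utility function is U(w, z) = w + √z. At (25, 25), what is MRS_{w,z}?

MU_w = 1, MU_z = 1/(2√z).
MRS = 1 ÷ (1/(2√z)).
At (25, 25): MRS = 10.
That is, one extra unit of w is worth 10 units of z at the margin.

MRS = 10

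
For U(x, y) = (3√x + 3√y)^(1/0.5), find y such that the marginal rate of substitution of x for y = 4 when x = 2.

For CES with ρ = 0.5, MRS = √(y/x).
Setting √(y/2) = 4 gives y/2 = 16 and y = 32.

y = 32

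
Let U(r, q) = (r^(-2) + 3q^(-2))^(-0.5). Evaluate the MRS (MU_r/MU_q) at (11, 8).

MRS = 512/3993

For CES with ρ = -2, MRS = (1/3)·(q/r)^3.
At (11, 8): MRS = 512/3993.
That is, one extra unit of r is worth 512/3993 units of q at the margin.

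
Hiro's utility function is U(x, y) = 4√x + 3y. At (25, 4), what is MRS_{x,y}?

MRS = 2/15

MU_x = 4/(2√x), MU_y = 3.
MRS = 4/(2√x) ÷ 3.
At (25, 4): MRS = 2/15.
So at (25, 4) the consumer would give up 2/15 units of y for one more unit of x.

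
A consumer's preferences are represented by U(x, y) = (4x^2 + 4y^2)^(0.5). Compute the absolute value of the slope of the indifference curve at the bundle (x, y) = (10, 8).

MRS = 1.25

For CES with ρ = 2, MRS = (y/x)^(-1).
At (10, 8): MRS = 1.25.
The indifference curve has slope −1.25 at this bundle.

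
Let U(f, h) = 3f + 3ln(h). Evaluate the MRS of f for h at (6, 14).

MRS = 14

MU_f = 3, MU_h = 3/h.
MRS = 3 ÷ (3/h).
At (6, 14): MRS = 14.
That is, one extra unit of f is worth 14 units of h at the margin.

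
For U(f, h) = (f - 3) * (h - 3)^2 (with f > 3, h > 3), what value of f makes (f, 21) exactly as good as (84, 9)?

f = 12

U(84, 9) = 2916.
Set U(f, 21) = 2916 and solve.
With h = 21: (21 − 3)^2 = 324, so (f − 3) = 2916/324 = 9.
So f = 3 + 9 = 12.
Check: U(12, 21) = 2916.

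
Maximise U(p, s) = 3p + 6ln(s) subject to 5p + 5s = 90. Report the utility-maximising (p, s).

MU_p = 3, MU_s = 6/s.
MRS = 3 ÷ (6/s).
Tangency: set MRS = p_p/p_s = 5/5 = 1.
MRS depends only on s: 0.5·s = 1 ⇒ s* = 1/0.5 = 2.
From the budget, 5·p = 90 − 5·2 = 80, so p* = 16.

p* = 16, s* = 2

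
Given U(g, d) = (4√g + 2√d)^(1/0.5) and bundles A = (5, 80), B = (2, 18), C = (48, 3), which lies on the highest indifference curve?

Evaluate utility at each bundle:
U(A) = 720.000.
U(B) = 200.000.
U(C) = 972.000.
Highest utility is C, so C ≻ A ≻ B.

Bundle C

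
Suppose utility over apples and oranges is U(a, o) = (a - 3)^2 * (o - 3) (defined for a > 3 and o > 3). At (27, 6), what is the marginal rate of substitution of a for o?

MRS = 0.25

MU_a = 2·(a−3)·(o−3), MU_o = (a−3)^2.
MRS = (2/1)·(o−3)/(a−3).
At (27, 6): MRS = 0.25.
So at (27, 6) the consumer would give up 0.25 units of o for one more unit of a.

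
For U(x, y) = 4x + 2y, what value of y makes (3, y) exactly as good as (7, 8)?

U(7, 8) = 44.
Set U(3, y) = 44 and solve.
4·3 + 2y = 44 ⇒ 2y = 32 ⇒ y = 16.
Check: U(3, 16) = 44.

y = 16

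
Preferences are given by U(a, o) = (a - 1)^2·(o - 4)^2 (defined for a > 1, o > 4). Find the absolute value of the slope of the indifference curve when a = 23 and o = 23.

MRS = 19/22

MU_a = 2·(a−1)·(o−4)^2, MU_o = 2·(a−1)^2·(o−4).
MRS = (o−4)/(a−1).
At (23, 23): MRS = 19/22.
So at (23, 23) the consumer would give up 19/22 units of o for one more unit of a.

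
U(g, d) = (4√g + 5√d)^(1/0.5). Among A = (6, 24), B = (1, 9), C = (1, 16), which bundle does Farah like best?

Bundle A

Evaluate utility at each bundle:
U(A) = 1176.000.
U(B) = 361.000.
U(C) = 576.000.
Highest utility is A, so A ≻ C ≻ B.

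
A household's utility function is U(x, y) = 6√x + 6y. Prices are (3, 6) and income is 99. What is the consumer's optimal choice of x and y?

x* = 1, y* = 16

MU_x = 6/(2√x), MU_y = 6.
MRS = 6/(2√x) ÷ 6.
Tangency: set MRS = p_x/p_y = 3/6 = 0.5.
MRS depends only on x: 0.5/√x = 0.5 ⇒ √x = 0.5/0.5 = 1 ⇒ x* = 1.
From the budget, 6·y = 99 − 3·1 = 96, so y* = 16.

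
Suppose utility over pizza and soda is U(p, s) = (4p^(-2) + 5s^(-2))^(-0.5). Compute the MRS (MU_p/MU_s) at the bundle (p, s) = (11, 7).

MRS = 1372/6655

For CES with ρ = -2, MRS = (4/5)·(s/p)^3.
At (11, 7): MRS = 1372/6655.
So at (11, 7) the consumer would give up 1372/6655 units of s for one more unit of p.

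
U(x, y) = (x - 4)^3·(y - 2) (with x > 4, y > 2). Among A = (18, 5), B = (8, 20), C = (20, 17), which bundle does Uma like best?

Evaluate utility at each bundle:
U(A) = 8232.
U(B) = 1152.
U(C) = 61440.
Highest utility is C, so C ≻ A ≻ B.

Bundle C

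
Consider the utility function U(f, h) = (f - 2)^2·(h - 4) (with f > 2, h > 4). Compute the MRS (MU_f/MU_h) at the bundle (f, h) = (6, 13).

MU_f = 2·(f−2)·(h−4), MU_h = (f−2)^2.
MRS = (2/1)·(h−4)/(f−2).
At (6, 13): MRS = 4.5.
That is, one extra unit of f is worth 4.5 units of h at the margin.

MRS = 4.5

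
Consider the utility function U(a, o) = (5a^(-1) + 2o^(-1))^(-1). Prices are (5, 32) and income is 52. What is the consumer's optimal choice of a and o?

For CES with ρ = -1, MRS = (5/2)·(o/a)^2.
Tangency: set MRS = p_a/p_o = 5/32.
So (o/a)^2 = 1/16; taking the square root, o/a = 0.25, i.e. o = 0.25·a.
Substitute into the budget 5·a + 32·o = 52: 13·a = 52, so a* = 4 and o* = 0.25·4 = 1.

a* = 4, o* = 1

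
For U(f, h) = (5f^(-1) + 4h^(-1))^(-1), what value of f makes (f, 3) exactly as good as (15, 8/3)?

U depends on (f, h) only through S = 5f^(-1) + 4h^(-1), so equal utility means equal S. At (15, 8/3): S = 11/6.
With h = 3: 4·3^(-1) = 4/3, so 5f^(-1) = 11/6 − 4/3 = 0.5, i.e. f^(-1) = 0.1.
Hence f = 1/0.1 = 10.
Check: U(10, 3) = 0.5455.

f = 10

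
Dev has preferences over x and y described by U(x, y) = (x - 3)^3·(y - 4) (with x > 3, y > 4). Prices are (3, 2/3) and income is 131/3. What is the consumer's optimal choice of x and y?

MU_x = 3·(x−3)^2·(y−4), MU_y = (x−3)^3.
MRS = (3/1)·(y−4)/(x−3).
Tangency: set MRS = p_x/p_y = 3/(2/3) = 4.5.
So (3/1)·(y − 4)/(x − 3) = 4.5, i.e. (y − 4) = 1.5·(x − 3).
Rewrite the budget in excess-of-subsistence terms: 3·(x − 3) + (2/3)·(y − 4) = 131/3 − 3·3 − (2/3)·4 = 32.
Substituting, 4·(x − 3) = 32, so x − 3 = 8 and x* = 11.
Then y − 4 = 1.5·8 = 12, so y* = 16.

x* = 11, y* = 16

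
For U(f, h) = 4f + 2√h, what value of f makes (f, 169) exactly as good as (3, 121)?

U(3, 121) = 34.
Set U(f, 169) = 34 and solve.
With h = 169: √169 = 13, so 4f = 34 − 2·13 = 8 and f = 2.
Check: U(2, 169) = 34.

f = 2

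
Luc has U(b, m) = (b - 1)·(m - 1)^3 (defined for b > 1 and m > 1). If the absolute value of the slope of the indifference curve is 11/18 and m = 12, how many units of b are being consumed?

MU_b = (m−1)^3, MU_m = 3·(b−1)·(m−1)^2.
MRS = (1/3)·(m−1)/(b−1).
Substitute m = 12: MRS = (11/3)/(b − 1). Setting this equal to 11/18 gives b − 1 = (11/3)/(11/18) = 6, so b = 7.

b = 7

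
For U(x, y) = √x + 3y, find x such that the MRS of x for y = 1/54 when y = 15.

MU_x = 1/(2√x), MU_y = 3.
MRS = 1/(2√x) ÷ 3.
MRS depends only on x: (1/6)/√x = 1/54 ⇒ √x = (1/6)/(1/54) = 9 ⇒ x = 81.

x = 81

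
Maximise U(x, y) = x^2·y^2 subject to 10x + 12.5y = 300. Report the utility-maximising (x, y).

x* = 15, y* = 12

MU_x = 2·x·y^2 and MU_y = 2·x^2·y.
MRS = MU_x/MU_y = y/x.
Tangency: set MRS = p_x/p_y = 10/12.5 = 0.8.
So y/x = 0.8, i.e. y = 0.8·x.
Substitute into the budget 10·x + 12.5·y = 300: 20·x = 300, so x* = 15.
Then y* = 0.8·15 = 12.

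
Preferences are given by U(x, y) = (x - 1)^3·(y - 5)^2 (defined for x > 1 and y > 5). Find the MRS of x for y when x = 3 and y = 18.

MRS = 9.75

MU_x = 3·(x−1)^2·(y−5)^2, MU_y = 2·(x−1)^3·(y−5).
MRS = (3/2)·(y−5)/(x−1).
At (3, 18): MRS = 9.75.
That is, one extra unit of x is worth 9.75 units of y at the margin.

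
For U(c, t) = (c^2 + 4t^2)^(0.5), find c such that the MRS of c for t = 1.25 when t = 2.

For CES with ρ = 2, MRS = (1/4)·(t/c)^(-1).
Setting (1/4)·(2/c)^(-1) = 1.25 gives (2/c)^(-1) = 5, so 2/c = 0.2 and c = 10.

c = 10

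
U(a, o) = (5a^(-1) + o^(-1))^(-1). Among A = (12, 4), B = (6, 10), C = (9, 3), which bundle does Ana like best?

Bundle A

Evaluate utility at each bundle:
U(A) = 1.500.
U(B) = 1.071.
U(C) = 1.125.
Highest utility is A, so A ≻ C ≻ B.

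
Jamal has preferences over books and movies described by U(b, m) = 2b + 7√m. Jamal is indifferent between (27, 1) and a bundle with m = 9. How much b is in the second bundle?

U(27, 1) = 61.
Set U(b, 9) = 61 and solve.
With m = 9: √9 = 3, so 2b = 61 − 7·3 = 40 and b = 20.
Check: U(20, 9) = 61.

b = 20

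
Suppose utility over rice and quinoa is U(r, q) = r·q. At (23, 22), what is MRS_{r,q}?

MRS = 22/23

MU_r = q and MU_q = r.
MRS = MU_r/MU_q = q/r.
At (23, 22): MRS = 22/23.
That is, one extra unit of r is worth 22/23 units of q at the margin.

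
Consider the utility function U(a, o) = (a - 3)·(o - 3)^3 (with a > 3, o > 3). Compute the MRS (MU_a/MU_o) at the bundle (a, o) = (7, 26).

MU_a = (o−3)^3, MU_o = 3·(a−3)·(o−3)^2.
MRS = (1/3)·(o−3)/(a−3).
At (7, 26): MRS = 23/12.
The indifference curve has slope −23/12 at this bundle.

MRS = 23/12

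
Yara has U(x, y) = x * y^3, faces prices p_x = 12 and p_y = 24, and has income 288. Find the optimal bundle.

x* = 6, y* = 9

MU_x = y^3 and MU_y = 3·x·y^2.
MRS = MU_x/MU_y = (1/3)·y/x.
Tangency: set MRS = p_x/p_y = 12/24 = 0.5.
So (1/3)·y/x = 0.5, i.e. y = 1.5·x.
Substitute into the budget 12·x + 24·y = 288: 48·x = 288, so x* = 6.
Then y* = 1.5·6 = 9.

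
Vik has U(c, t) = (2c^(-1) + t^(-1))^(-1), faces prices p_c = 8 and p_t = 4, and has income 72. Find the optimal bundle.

For CES with ρ = -1, MRS = (2/1)·(t/c)^2.
Tangency: set MRS = p_c/p_t = 8/4 = 2.
So (t/c)^2 = 1; taking the square root, t/c = 1, i.e. t = c.
Substitute into the budget 8·c + 4·t = 72: 12·c = 72, so c* = 6 and t* = 6.

c* = 6, t* = 6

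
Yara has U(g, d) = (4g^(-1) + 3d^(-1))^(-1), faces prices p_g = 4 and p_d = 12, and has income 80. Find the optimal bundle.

g* = 8, d* = 4

For CES with ρ = -1, MRS = (4/3)·(d/g)^2.
Tangency: set MRS = p_g/p_d = 4/12 = 1/3.
So (d/g)^2 = 0.25; taking the square root, d/g = 0.5, i.e. d = 0.5·g.
Substitute into the budget 4·g + 12·d = 80: 10·g = 80, so g* = 8 and d* = 0.5·8 = 4.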